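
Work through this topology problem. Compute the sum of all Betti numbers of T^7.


b_k(T^7) = C(7,k), so the sum over k is sum_k C(7,k) = 2^7.
Total = 2^7 = 128

128


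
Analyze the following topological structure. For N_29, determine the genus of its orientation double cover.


chi(N_29) = 2 - 29 = -27.
Double cover: chi(Sigma_g) = 2 * chi(N_29) = 2*(-27) = -54.
2 - 2g = -54, so g = (2 - (-54))/2 = 56/2 = 28

28


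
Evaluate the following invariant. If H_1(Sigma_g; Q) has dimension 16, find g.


For a closed orientable surface: b_1 = 2g.
16 = 2g
g = 16 / 2 = 8

8


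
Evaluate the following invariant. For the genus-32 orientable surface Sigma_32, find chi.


For a closed orientable surface of genus g: chi = 2 - 2g.
Here g = 32.
chi = 2 - 2*32 = 2 - 64 = -62

-62


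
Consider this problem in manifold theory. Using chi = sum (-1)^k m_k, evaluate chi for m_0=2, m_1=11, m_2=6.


Morse theory: chi(M) = sum_k (-1)^k m_k where m_k = #(index-k critical points).
= (2) + (-11) + (6) = -3

-3


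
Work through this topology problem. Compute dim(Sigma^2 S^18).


Each suspension raises dimension by 1: Sigma S^n = S^{n+1}.
Sigma^2 S^18 = S^{18+2} = S^20

20


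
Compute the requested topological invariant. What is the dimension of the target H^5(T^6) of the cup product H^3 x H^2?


Cup product: H^p x H^q -> H^{p+q}; here p+q = 3+2 = 5.
rank H^k(T^n) = C(n,k).
C(6,5) = 6

6


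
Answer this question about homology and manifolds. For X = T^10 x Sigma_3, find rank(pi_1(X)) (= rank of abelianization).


pi_1(A x B) = pi_1(A) x pi_1(B); rank of abelianization = b_1.
b_1(T^10) = 10, b_1(Sigma_3) = 2*3 = 6.
b_1(product) = 10 + 6 = 16

16


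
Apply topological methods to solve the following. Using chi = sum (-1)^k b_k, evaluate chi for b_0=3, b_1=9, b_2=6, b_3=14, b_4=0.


chi = sum_k (-1)^k b_k.
= (3) + (-9) + (6) + (-14) + (0)
= -14

-14


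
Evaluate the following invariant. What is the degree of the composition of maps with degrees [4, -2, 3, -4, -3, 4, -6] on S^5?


Degree is multiplicative: deg(composition) = product of degrees.
= (4) * (-2) * (3) * (-4) * (-3) * (4) * (-6) = 6912

6912


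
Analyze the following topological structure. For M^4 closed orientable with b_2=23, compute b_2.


Poincare duality for closed orientable n-manifolds: b_k = b_{n-k}.
Here n = 4, so b_2 = b_2 = 23

23


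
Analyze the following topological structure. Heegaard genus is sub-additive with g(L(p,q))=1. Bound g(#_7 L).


Heegaard genus satisfies g(A#B) <= g(A) + g(B).
Each lens space has g = 1.
Upper bound: 7 * 1 = 7

7


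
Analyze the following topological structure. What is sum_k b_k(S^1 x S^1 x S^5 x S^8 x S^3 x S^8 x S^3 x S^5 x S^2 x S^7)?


Total Betti number is multiplicative under products.
Each S^d (d>=1) has total Betti number 2.
There are 10 sphere factors.
Total = 2^10 = 1024

1024


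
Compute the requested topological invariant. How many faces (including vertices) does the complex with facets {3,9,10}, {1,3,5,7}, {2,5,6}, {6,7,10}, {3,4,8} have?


Each maximal simplex on m vertices has 2^m - 1 nonempty faces.
Take the union (dedupe shared faces).
Total distinct faces = 37

37


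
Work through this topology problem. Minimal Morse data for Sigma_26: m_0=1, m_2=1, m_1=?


A perfect Morse function has m_k = b_k.
For Sigma_26: b_0=1, b_1=2g=52, b_2=1.
Saddles m_1 = 2g = 52

52


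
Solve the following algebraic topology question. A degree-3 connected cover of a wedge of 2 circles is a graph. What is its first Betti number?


Nielsen-Schreier: an index-n subgroup of F_r is free of rank 1 + n(r-1).
Equivalently: chi(cover) = n*chi(base); chi(vee_r S^1) = 1 - 2 = -1.
chi(E) = 3*(-1) = -3; rank = 1 - chi(E) = 1 - (-3) = 4.
rank = 1 + 3*(2-1) = 1 + 3 = 4

4


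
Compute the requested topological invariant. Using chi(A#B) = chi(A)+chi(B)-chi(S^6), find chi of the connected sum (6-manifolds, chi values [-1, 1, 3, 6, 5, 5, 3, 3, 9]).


For n-manifolds: chi(A#B) = chi(A) + chi(B) - chi(S^6).
chi(S^6) = 1 + (-1)^6 = 2.
chi(#) = (sum chi_i) - (9-1)*chi(S^6) = 34 - 8*2 = 18

18


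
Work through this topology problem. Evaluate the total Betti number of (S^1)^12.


b_k(T^12) = C(12,k), so the sum over k is sum_k C(12,k) = 2^12.
Total = 2^12 = 4096

4096


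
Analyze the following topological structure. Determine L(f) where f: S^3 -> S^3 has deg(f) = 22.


On S^3: L(f) = tr(f_0*) + (-1)^3 tr(f_3*) = 1 + (-1)^3 * deg(f).
L(f) = 1 + (-1)^3 * 22 = 1 + -22 = -21

-21


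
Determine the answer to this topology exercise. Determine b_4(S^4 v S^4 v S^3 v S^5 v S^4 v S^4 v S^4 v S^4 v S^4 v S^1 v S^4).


For a wedge of spheres, H_k (k>0) is free on one generator per sphere of dimension k.
Spheres of dimension 4: count = 8.
b_4 = 8

8


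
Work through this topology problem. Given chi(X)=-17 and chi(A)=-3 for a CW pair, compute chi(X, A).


Relative Euler characteristic: chi(X, A) = chi(X) - chi(A).
= -17 - (-3) = -14

-14


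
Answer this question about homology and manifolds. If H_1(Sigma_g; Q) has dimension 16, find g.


For a closed orientable surface: b_1 = 2g.
16 = 2g
g = 16 / 2 = 8

8


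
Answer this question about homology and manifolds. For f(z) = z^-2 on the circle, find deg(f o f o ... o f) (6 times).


deg(f) = -2. Degree is multiplicative: deg(f^6) = (deg f)^6.
deg(f^6) = (-2)^6 = 64

64


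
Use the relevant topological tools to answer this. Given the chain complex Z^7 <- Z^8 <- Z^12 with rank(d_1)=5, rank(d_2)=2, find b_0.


rank H_k = rank(ker d_k) - rank(im d_{k+1}).
rank(ker d_0) = rank(C_0) - rank(d_0) = 7 - 0 = 7.
rank(im d_{0+1}) = 5.
rank H_0 = 7 - 5 = 2

2


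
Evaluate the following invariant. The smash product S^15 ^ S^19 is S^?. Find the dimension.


S^m ^ S^n = S^{m+n}.
k = 15 + 19 = 34

34


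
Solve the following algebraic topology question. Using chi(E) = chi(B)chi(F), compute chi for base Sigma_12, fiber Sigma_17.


For a fiber bundle F -> E -> B (with CW structure): chi(E) = chi(B) * chi(F).
chi(Sigma_12) = -22, chi(Sigma_17) = -32.
chi(E) = (-22) * (-32) = 704

704


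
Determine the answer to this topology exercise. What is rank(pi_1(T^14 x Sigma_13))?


pi_1(A x B) = pi_1(A) x pi_1(B); rank of abelianization = b_1.
b_1(T^14) = 14, b_1(Sigma_13) = 2*13 = 26.
b_1(product) = 14 + 26 = 40

40


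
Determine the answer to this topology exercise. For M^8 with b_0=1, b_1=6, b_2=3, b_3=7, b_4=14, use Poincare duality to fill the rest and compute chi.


By Poincare duality b_k = b_{8-k}, so full Betti numbers: b_0=1, b_1=6, b_2=3, b_3=7, b_4=14, b_5=7, b_6=3, b_7=6, b_8=1.
chi = sum (-1)^k b_k = -4

-4


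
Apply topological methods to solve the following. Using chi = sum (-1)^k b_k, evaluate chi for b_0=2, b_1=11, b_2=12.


chi = sum_k (-1)^k b_k.
= (2) + (-11) + (12)
= 3

3


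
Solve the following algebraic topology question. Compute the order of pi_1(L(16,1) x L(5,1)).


pi_1(X x Y) = pi_1(X) x pi_1(Y).
pi_1(L(16,1)) = Z/16, pi_1(L(5,1)) = Z/5.
|Z/16 x Z/5| = 16 * 5 = 80

80


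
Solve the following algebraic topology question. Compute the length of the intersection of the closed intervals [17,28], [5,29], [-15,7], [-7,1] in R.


Intersection = [max(a_i), min(b_i)] = [17, 1].
Since 17 > 1, the intersection is empty.
Length = 0

0


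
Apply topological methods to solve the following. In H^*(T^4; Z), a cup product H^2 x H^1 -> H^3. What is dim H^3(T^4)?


Cup product: H^p x H^q -> H^{p+q}; here p+q = 2+1 = 3.
rank H^k(T^n) = C(n,k).
C(4,3) = 4

4


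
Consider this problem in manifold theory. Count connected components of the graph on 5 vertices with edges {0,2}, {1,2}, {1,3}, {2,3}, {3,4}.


Run DFS/union-find over 5 vertices.
V = 5, E = 5.
Number of components = 1

1


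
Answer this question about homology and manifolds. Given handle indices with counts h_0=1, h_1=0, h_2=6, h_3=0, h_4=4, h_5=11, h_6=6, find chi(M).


Handles of index k contribute (-1)^k to chi (same as CW cells).
chi = (1) + (0) + (6) + (0) + (4) + (-11) + (6) = 6

6


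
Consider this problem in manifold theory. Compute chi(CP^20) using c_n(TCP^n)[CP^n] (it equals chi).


For any closed oriented manifold, <e(TM),[M]> = chi(M).
chi(CP^20) = 20+1 = 21

21


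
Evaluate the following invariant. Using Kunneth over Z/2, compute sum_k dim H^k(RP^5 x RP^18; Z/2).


dim H^*(RP^n; Z/2) = n+1 (one Z/2 in each degree 0..n).
Total Betti number is multiplicative.
Total = (5+1) * (18+1) = 6 * 19 = 114

114


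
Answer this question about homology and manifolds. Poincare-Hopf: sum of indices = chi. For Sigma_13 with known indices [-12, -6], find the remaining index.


Poincare-Hopf: sum of indices = chi(M).
chi(Sigma_13) = 2 - 2*13 = -24.
Sum of known indices = -18.
x = chi - (sum known) = -24 - (-18) = -6

-6


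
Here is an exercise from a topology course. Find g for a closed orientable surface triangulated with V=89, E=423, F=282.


chi = V - E + F = 89 - 423 + 282 = -52
For orientable closed surface: chi = 2 - 2g, so g = (2 - chi)/2.
g = (2 - (-52)) / 2 = 54 / 2 = 27

27


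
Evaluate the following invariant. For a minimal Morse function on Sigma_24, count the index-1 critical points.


A perfect Morse function has m_k = b_k.
For Sigma_24: b_0=1, b_1=2g=48, b_2=1.
Saddles m_1 = 2g = 48

48


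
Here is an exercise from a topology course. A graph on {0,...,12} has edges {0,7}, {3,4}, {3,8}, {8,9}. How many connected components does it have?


Run DFS/union-find over 13 vertices.
V = 13, E = 4.
Number of components = 9

9


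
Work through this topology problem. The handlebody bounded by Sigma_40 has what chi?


A genus-g handlebody deformation retracts to a wedge of g circles.
chi(vee_g S^1) = 1 - g.
chi(H_40) = 1 - 40 = -39

-39


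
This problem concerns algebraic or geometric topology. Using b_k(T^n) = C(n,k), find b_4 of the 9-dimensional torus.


By the Kunneth formula, b_k(T^n) = C(n,k).
b_4(T^9) = C(9,4).
C(9,4) = 9!/(4!*5!) = 126

126


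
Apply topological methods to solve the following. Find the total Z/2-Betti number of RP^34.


H^k(RP^34; Z/2) = Z/2 for each 0 <= k <= 34.
Total dimension = 34 + 1 = 35

35


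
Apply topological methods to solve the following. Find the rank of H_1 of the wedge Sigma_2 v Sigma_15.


For a wedge: H_1(A v B) = H_1(A) + H_1(B).
b_1(Sigma_2) = 4, b_1(Sigma_15) = 30.
b_1 = 4 + 30 = 34

34


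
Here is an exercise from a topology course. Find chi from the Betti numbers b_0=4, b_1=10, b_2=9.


chi = sum_k (-1)^k b_k.
= (4) + (-10) + (9)
= 3

3


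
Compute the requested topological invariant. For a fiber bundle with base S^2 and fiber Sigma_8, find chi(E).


chi(S^2) = 2 (n even), chi(Sigma_8) = 2 - 2*8 = -14.
chi(E) = 2 * (-14) = -28

-28


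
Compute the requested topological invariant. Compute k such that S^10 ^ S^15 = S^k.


S^m ^ S^n = S^{m+n}.
k = 10 + 15 = 25

25


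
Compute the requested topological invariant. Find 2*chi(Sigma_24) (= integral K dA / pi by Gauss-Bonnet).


Gauss-Bonnet: integral K dA = 2*pi*chi(M).
chi(Sigma_24) = 2 - 2*24 = -46.
(integral K dA)/pi = 2*chi = 2*(-46) = -92

-92


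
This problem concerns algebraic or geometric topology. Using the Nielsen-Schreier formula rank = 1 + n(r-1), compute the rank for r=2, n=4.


Nielsen-Schreier: an index-n subgroup of F_r is free of rank 1 + n(r-1).
Equivalently: chi(cover) = n*chi(base); chi(vee_r S^1) = 1 - 2 = -1.
chi(E) = 4*(-1) = -4; rank = 1 - chi(E) = 1 - (-4) = 5.
rank = 1 + 4*(2-1) = 1 + 4 = 5

5


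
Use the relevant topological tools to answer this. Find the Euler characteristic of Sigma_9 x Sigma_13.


chi(Sigma_9) = 2 - 2*9 = -16
chi(Sigma_13) = 2 - 2*13 = -24
chi(product) = (-16) * (-24) = 384

384


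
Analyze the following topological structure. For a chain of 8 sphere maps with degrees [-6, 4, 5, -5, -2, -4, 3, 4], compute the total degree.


Degree is multiplicative: deg(composition) = product of degrees.
= (-6) * (4) * (5) * (-5) * (-2) * (-4) * (3) * (4) = 57600

57600


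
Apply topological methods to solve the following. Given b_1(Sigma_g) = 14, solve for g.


For a closed orientable surface: b_1 = 2g.
14 = 2g
g = 14 / 2 = 7

7


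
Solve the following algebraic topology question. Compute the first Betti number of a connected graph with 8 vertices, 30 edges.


For a connected graph: rank(pi_1) = b_1 = E - V + 1 = 1 - chi.
chi = V - E = 8 - 30 = -22.
rank = 1 - (-22) = 30 - 8 + 1 = 23

23


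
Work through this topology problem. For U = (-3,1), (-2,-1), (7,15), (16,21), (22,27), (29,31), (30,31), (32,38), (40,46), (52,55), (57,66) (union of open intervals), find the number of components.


Sort and merge overlapping open intervals.
Merged: (-3,1), (7,15), (16,21), (22,27), (29,31), (32,38), (40,46), (52,55), (57,66).
Number of components = 9

9


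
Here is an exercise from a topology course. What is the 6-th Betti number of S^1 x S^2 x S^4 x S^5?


Each S^d has Poincare polynomial 1 + t^d.
The product S^1 x S^2 x S^4 x S^5 has Poincare polynomial prod(1+t^d_i).
Expanding: b_0=1, b_1=1, b_2=1, b_3=1, b_4=1, b_5=2, b_6=2, b_7=2, b_8=1, b_9=1, b_10=1, b_11=1, b_12=1.
b_6 = 2

2


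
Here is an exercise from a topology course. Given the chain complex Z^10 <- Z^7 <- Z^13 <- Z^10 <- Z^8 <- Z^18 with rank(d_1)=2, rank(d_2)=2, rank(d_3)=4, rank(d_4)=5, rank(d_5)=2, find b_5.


rank H_k = rank(ker d_k) - rank(im d_{k+1}).
rank(ker d_5) = rank(C_5) - rank(d_5) = 18 - 2 = 16.
rank(im d_{5+1}) = 0.
rank H_5 = 16 - 0 = 16

16


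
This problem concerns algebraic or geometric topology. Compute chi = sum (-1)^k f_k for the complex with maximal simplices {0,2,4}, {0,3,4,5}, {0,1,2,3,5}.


Enumerate all faces; f-vector: f_0=6, f_1=14, f_2=14, f_3=6, f_4=1.
chi = sum (-1)^k f_k = 1

1


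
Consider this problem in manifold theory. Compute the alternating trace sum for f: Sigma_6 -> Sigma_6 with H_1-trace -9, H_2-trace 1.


L(f) = tr(f_0*) - tr(f_1*) + tr(f_2*).
= 1 - (-9) + (1)
= 11

11


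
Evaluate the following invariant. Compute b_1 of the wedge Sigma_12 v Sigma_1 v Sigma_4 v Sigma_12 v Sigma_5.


For a wedge X v Y: reduced H_k(X v Y) = H_k(X) + H_k(Y).
Each Sigma_g contributes b_1 = 2g.
b_1 = 24 + 2 + 8 + 24 + 10 = 68

68


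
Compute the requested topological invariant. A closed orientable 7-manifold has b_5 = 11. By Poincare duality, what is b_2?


Poincare duality for closed orientable n-manifolds: b_k = b_{n-k}.
Here n = 7, so b_2 = b_5 = 11

11


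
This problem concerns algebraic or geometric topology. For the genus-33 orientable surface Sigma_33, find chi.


For a closed orientable surface of genus g: chi = 2 - 2g.
Here g = 33.
chi = 2 - 2*33 = 2 - 66 = -64

-64


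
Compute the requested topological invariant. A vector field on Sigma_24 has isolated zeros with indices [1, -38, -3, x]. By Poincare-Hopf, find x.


Poincare-Hopf: sum of indices = chi(M).
chi(Sigma_24) = 2 - 2*24 = -46.
Sum of known indices = -40.
x = chi - (sum known) = -46 - (-40) = -6

-6


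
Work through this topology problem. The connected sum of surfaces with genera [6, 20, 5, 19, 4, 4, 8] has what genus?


Genus is additive under connected sum of orientable surfaces.
g = 6 + 20 + 5 + 19 + 4 + 4 + 8 = 66

66


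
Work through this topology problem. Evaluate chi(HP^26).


HP^26 has one cell in each dimension 0, 4, ..., 4*26 (26+1 cells, all even-dim).
chi = 26 + 1 = 27

27


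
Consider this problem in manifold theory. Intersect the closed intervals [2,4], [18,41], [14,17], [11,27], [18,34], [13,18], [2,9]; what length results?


Intersection = [max(a_i), min(b_i)] = [18, 4].
Since 18 > 4, the intersection is empty.
Length = 0

0


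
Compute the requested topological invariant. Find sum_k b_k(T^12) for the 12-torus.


b_k(T^12) = C(12,k), so the sum over k is sum_k C(12,k) = 2^12.
Total = 2^12 = 4096

4096


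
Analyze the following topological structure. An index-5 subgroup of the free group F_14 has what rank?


Nielsen-Schreier: an index-n subgroup of F_r is free of rank 1 + n(r-1).
Equivalently: chi(cover) = n*chi(base); chi(vee_r S^1) = 1 - 14 = -13.
chi(E) = 5*(-13) = -65; rank = 1 - chi(E) = 1 - (-65) = 66.
rank = 1 + 5*(14-1) = 1 + 65 = 66

66


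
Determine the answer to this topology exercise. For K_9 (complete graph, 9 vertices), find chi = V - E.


K_9: V = 9, E = C(9,2) = 36.
chi = V - E = 9 - 36 = -27

-27


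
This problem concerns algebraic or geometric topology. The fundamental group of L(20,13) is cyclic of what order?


pi_1(L(p,q)) = Z/pZ for any q coprime to p.
|pi_1(L(20,13))| = 20

20


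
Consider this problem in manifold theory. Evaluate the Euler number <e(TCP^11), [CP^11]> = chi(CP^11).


For any closed oriented manifold, <e(TM),[M]> = chi(M).
chi(CP^11) = 11+1 = 12

12


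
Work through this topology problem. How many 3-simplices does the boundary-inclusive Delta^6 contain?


Delta^6 has 6+1 vertices. A 3-face is a choice of 3+1 vertices.
f_3 = C(6+1, 3+1) = C(7,4) = 35

35


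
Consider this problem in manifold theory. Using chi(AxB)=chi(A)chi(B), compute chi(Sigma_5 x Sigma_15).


chi(Sigma_5) = 2 - 2*5 = -8
chi(Sigma_15) = 2 - 2*15 = -28
chi(product) = (-8) * (-28) = 224

224


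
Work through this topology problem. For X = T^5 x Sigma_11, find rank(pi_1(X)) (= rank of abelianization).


pi_1(A x B) = pi_1(A) x pi_1(B); rank of abelianization = b_1.
b_1(T^5) = 5, b_1(Sigma_11) = 2*11 = 22.
b_1(product) = 5 + 22 = 27

27


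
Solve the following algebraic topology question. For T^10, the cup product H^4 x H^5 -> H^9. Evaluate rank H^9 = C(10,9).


Cup product: H^p x H^q -> H^{p+q}; here p+q = 4+5 = 9.
rank H^k(T^n) = C(n,k).
C(10,9) = 10

10


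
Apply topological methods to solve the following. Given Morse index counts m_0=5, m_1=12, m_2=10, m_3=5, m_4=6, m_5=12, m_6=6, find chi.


Morse theory: chi(M) = sum_k (-1)^k m_k where m_k = #(index-k critical points).
= (5) + (-12) + (10) + (-5) + (6) + (-12) + (6) = -2

-2


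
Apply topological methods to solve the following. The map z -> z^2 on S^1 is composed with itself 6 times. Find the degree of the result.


deg(f) = 2. Degree is multiplicative: deg(f^6) = (deg f)^6.
deg(f^6) = (2)^6 = 64

64


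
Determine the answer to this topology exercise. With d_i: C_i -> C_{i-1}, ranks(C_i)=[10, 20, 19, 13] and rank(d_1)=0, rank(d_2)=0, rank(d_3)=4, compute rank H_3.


rank H_k = rank(ker d_k) - rank(im d_{k+1}).
rank(ker d_3) = rank(C_3) - rank(d_3) = 13 - 4 = 9.
rank(im d_{3+1}) = 0.
rank H_3 = 9 - 0 = 9

9


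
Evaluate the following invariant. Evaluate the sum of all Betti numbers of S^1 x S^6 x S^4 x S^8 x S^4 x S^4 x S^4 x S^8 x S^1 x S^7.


Total Betti number is multiplicative under products.
Each S^d (d>=1) has total Betti number 2.
There are 10 sphere factors.
Total = 2^10 = 1024

1024


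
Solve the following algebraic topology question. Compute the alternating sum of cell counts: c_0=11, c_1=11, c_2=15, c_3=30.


chi = sum_k (-1)^k c_k.
= (-1)^0*11 + (-1)^1*11 + (-1)^2*15 + (-1)^3*30
= (11) + (-11) + (15) + (-30)
= -15

-15


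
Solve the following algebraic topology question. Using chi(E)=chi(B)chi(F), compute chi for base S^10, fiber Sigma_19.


chi(S^10) = 2 (n even), chi(Sigma_19) = 2 - 2*19 = -36.
chi(E) = 2 * (-36) = -72

-72


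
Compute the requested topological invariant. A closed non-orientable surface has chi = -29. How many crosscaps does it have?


chi = 2 - k for closed non-orientable surfaces with k crosscaps.
-29 = 2 - k
k = 2 - (-29) = 31

31


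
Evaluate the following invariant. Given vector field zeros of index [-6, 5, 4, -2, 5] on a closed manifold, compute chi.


Poincare-Hopf: chi(M) = sum of indices of zeros.
chi = (-6) + (5) + (4) + (-2) + (5) = 6

6


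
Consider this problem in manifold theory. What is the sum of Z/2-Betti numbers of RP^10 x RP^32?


dim H^*(RP^n; Z/2) = n+1 (one Z/2 in each degree 0..n).
Total Betti number is multiplicative.
Total = (10+1) * (32+1) = 11 * 33 = 363

363


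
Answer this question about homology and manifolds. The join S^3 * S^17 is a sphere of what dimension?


Join of spheres: S^m * S^n = S^{m+n+1}.
dim = 3 + 17 + 1 = 21

21


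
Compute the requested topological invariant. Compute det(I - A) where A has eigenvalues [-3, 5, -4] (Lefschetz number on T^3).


For a torus self-map: L(f) = det(I - A) where A acts on H_1.
L(f) = (1--3) * (1-5) * (1--4) = 4 * -4 * 5 = -80

-80


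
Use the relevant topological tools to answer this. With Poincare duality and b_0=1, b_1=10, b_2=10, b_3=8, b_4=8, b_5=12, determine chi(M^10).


By Poincare duality b_k = b_{10-k}, so full Betti numbers: b_0=1, b_1=10, b_2=10, b_3=8, b_4=8, b_5=12, b_6=8, b_7=8, b_8=10, b_9=10, b_10=1.
chi = sum (-1)^k b_k = -10

-10


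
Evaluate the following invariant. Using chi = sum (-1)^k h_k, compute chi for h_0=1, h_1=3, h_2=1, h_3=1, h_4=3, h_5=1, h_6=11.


Handles of index k contribute (-1)^k to chi (same as CW cells).
chi = (1) + (-3) + (1) + (-1) + (3) + (-1) + (11) = 11

11


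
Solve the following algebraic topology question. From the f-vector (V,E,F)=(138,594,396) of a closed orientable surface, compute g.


chi = V - E + F = 138 - 594 + 396 = -60
For orientable closed surface: chi = 2 - 2g, so g = (2 - chi)/2.
g = (2 - (-60)) / 2 = 62 / 2 = 31

31


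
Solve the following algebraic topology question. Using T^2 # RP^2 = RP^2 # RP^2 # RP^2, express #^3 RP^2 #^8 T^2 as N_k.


Since a >= 1, the sum is non-orientable; each T^2 can be replaced by RP^2 # RP^2 (since T^2#RP^2 = 3RP^2).
Total crosscaps k = 3 + 2*8 = 19.
Check via chi: chi = 3*1 + 8*0 - (3+8-1)*2 = -17 = 2 - k = -17. Consistent.

19


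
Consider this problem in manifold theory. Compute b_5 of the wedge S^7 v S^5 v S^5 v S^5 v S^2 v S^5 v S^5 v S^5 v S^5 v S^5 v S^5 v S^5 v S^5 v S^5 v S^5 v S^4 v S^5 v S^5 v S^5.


For a wedge of spheres, H_k (k>0) is free on one generator per sphere of dimension k.
Spheres of dimension 5: count = 16.
b_5 = 16

16


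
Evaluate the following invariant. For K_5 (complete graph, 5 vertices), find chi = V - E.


K_5: V = 5, E = C(5,2) = 10.
chi = V - E = 5 - 10 = -5

-5


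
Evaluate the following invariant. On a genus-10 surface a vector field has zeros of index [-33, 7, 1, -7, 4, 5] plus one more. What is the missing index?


Poincare-Hopf: sum of indices = chi(M).
chi(Sigma_10) = 2 - 2*10 = -18.
Sum of known indices = -23.
x = chi - (sum known) = -18 - (-23) = 5

5


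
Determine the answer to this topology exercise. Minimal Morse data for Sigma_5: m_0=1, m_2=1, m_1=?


A perfect Morse function has m_k = b_k.
For Sigma_5: b_0=1, b_1=2g=10, b_2=1.
Saddles m_1 = 2g = 10

10


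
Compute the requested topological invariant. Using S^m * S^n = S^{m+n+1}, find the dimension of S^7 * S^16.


Join of spheres: S^m * S^n = S^{m+n+1}.
dim = 7 + 16 + 1 = 24

24


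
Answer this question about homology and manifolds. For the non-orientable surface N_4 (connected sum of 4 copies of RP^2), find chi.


For a non-orientable closed surface with k crosscaps: chi = 2 - k.
Here k = 4.
chi = 2 - 4 = -2

-2


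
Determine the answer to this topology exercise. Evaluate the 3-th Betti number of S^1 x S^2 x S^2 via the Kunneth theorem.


Each S^d has Poincare polynomial 1 + t^d.
The product S^1 x S^2 x S^2 has Poincare polynomial prod(1+t^d_i).
Expanding: b_0=1, b_1=1, b_2=2, b_3=2, b_4=1, b_5=1.
b_3 = 2

2


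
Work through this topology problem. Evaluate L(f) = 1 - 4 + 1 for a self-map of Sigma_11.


L(f) = tr(f_0*) - tr(f_1*) + tr(f_2*).
= 1 - (4) + (1)
= -2

-2


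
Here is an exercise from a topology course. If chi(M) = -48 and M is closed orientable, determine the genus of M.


chi = 2 - 2g for closed orientable surfaces.
-48 = 2 - 2g
2g = 2 - (-48) = 50
g = 25

25


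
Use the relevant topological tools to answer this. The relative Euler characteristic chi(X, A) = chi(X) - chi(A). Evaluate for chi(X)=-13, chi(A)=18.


Relative Euler characteristic: chi(X, A) = chi(X) - chi(A).
= -13 - (18) = -31

-31


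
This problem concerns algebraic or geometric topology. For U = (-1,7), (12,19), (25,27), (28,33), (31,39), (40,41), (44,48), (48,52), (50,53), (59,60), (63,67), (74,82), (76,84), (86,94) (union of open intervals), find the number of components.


Sort and merge overlapping open intervals.
Merged: (-1,7), (12,19), (25,27), (28,39), (40,41), (44,48), (48,53), (59,60), (63,67), (74,84), (86,94).
Number of components = 11

11


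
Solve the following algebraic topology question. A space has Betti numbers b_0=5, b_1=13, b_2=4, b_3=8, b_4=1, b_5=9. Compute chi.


chi = sum_k (-1)^k b_k.
= (5) + (-13) + (4) + (-8) + (1) + (-9)
= -20

-20


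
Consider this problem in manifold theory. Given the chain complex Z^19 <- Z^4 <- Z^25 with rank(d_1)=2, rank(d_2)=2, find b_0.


rank H_k = rank(ker d_k) - rank(im d_{k+1}).
rank(ker d_0) = rank(C_0) - rank(d_0) = 19 - 0 = 19.
rank(im d_{0+1}) = 2.
rank H_0 = 19 - 2 = 17

17


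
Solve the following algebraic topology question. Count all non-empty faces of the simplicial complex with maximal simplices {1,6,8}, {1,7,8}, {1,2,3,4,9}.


Each maximal simplex on m vertices has 2^m - 1 nonempty faces.
Take the union (dedupe shared faces).
Total distinct faces = 41

41


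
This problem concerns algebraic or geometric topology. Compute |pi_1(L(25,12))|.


pi_1(L(p,q)) = Z/pZ for any q coprime to p.
|pi_1(L(25,12))| = 25

25


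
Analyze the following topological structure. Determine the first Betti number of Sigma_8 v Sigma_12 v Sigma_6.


For a wedge X v Y: reduced H_k(X v Y) = H_k(X) + H_k(Y).
Each Sigma_g contributes b_1 = 2g.
b_1 = 16 + 24 + 12 = 52

52


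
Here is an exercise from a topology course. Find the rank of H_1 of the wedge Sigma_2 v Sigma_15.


For a wedge: H_1(A v B) = H_1(A) + H_1(B).
b_1(Sigma_2) = 4, b_1(Sigma_15) = 30.
b_1 = 4 + 30 = 34

34


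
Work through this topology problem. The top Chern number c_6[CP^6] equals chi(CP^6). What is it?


For any closed oriented manifold, <e(TM),[M]> = chi(M).
chi(CP^6) = 6+1 = 7

7


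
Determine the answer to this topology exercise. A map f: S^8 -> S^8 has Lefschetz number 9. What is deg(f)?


L(f) = 1 + (-1)^8 deg(f) on S^8.
9 = 1 + (-1)^8 * deg(f)
(-1)^8 * deg(f) = 8
deg(f) = 8

8


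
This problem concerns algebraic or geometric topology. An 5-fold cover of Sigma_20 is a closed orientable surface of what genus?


For an n-sheeted cover: chi(E) = n * chi(B).
chi(Sigma_20) = 2 - 2*20 = -38.
chi(E) = 5 * (-38) = -190.
genus(E) = (2 - chi(E))/2 = (2 - (-190))/2 = 192/2 = 96

96


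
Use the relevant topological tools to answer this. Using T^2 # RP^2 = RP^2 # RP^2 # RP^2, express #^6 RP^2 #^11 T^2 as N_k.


Since a >= 1, the sum is non-orientable; each T^2 can be replaced by RP^2 # RP^2 (since T^2#RP^2 = 3RP^2).
Total crosscaps k = 6 + 2*11 = 28.
Check via chi: chi = 6*1 + 11*0 - (6+11-1)*2 = -26 = 2 - k = -26. Consistent.

28


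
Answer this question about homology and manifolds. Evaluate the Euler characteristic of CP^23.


CP^23 has one cell in each even dimension 0, 2, ..., 2*23 (23+1 cells total).
All cells are even-dimensional, so chi = number of cells.
chi = 23 + 1 = 24

24


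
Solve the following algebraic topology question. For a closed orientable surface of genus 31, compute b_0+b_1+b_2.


For Sigma_31: b_0 = 1, b_1 = 2g = 62, b_2 = 1.
Total = 1 + 62 + 1 = 64

64


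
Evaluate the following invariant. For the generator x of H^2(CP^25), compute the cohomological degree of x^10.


|x| = 2 in H^*(CP^n).
|x^10| = 10 * |x| = 10 * 2 = 20

20


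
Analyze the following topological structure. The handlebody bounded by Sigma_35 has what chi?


A genus-g handlebody deformation retracts to a wedge of g circles.
chi(vee_g S^1) = 1 - g.
chi(H_35) = 1 - 35 = -34

-34


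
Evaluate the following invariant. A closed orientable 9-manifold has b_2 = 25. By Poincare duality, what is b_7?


Poincare duality for closed orientable n-manifolds: b_k = b_{n-k}.
Here n = 9, so b_7 = b_2 = 25

25


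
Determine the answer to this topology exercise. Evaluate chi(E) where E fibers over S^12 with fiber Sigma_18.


chi(S^12) = 2 (n even), chi(Sigma_18) = 2 - 2*18 = -34.
chi(E) = 2 * (-34) = -68

-68


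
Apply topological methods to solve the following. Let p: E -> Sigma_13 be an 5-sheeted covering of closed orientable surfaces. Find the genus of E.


For an n-sheeted cover: chi(E) = n * chi(B).
chi(Sigma_13) = 2 - 2*13 = -24.
chi(E) = 5 * (-24) = -120.
genus(E) = (2 - chi(E))/2 = (2 - (-120))/2 = 122/2 = 61

61


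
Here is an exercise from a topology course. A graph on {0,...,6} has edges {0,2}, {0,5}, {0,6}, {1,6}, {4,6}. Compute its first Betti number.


b_1 = E - V + (number of components).
E = 5, V = 7, components = 2.
b_1 = 5 - 7 + 2 = 0

0


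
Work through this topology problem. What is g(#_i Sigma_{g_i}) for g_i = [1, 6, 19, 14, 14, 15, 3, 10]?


Genus is additive under connected sum of orientable surfaces.
g = 1 + 6 + 19 + 14 + 14 + 15 + 3 + 10 = 82

82


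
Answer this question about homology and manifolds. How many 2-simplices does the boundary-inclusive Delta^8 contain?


Delta^8 has 8+1 vertices. A 2-face is a choice of 2+1 vertices.
f_2 = C(8+1, 2+1) = C(9,3) = 84

84


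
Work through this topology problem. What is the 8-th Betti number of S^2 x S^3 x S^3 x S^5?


Each S^d has Poincare polynomial 1 + t^d.
The product S^2 x S^3 x S^3 x S^5 has Poincare polynomial prod(1+t^d_i).
Expanding: b_0=1, b_2=1, b_3=2, b_5=3, b_6=1, b_7=1, b_8=3, b_10=2, b_11=1, b_13=1.
b_8 = 3

3


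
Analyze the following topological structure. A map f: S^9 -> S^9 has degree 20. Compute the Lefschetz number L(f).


On S^9: L(f) = tr(f_0*) + (-1)^9 tr(f_9*) = 1 + (-1)^9 * deg(f).
L(f) = 1 + (-1)^9 * 20 = 1 + -20 = -19

-19


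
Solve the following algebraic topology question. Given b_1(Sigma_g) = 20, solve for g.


For a closed orientable surface: b_1 = 2g.
20 = 2g
g = 20 / 2 = 10

10


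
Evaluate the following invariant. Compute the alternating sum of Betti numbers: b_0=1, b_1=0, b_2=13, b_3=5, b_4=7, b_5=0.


chi = sum_k (-1)^k b_k.
= (1) + (0) + (13) + (-5) + (7) + (0)
= 16

16


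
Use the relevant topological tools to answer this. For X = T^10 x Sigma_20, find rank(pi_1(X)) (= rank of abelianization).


pi_1(A x B) = pi_1(A) x pi_1(B); rank of abelianization = b_1.
b_1(T^10) = 10, b_1(Sigma_20) = 2*20 = 40.
b_1(product) = 10 + 40 = 50

50


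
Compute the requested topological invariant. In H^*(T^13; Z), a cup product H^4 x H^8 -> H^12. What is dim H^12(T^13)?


Cup product: H^p x H^q -> H^{p+q}; here p+q = 4+8 = 12.
rank H^k(T^n) = C(n,k).
C(13,12) = 13

13


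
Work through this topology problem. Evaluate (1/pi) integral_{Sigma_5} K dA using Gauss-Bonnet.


Gauss-Bonnet: integral K dA = 2*pi*chi(M).
chi(Sigma_5) = 2 - 2*5 = -8.
(integral K dA)/pi = 2*chi = 2*(-8) = -16

-16


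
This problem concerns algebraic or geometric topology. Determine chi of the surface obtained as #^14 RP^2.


For a non-orientable closed surface with k crosscaps: chi = 2 - k.
Here k = 14.
chi = 2 - 14 = -12

-12


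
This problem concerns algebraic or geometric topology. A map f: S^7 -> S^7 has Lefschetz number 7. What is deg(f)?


L(f) = 1 + (-1)^7 deg(f) on S^7.
7 = 1 + (-1)^7 * deg(f)
(-1)^7 * deg(f) = 6
deg(f) = -6

-6


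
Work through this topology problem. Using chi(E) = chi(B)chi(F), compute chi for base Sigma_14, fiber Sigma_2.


For a fiber bundle F -> E -> B (with CW structure): chi(E) = chi(B) * chi(F).
chi(Sigma_14) = -26, chi(Sigma_2) = -2.
chi(E) = (-26) * (-2) = 52

52


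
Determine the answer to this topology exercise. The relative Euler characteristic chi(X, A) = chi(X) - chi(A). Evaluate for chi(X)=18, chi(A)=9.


Relative Euler characteristic: chi(X, A) = chi(X) - chi(A).
= 18 - (9) = 9

9


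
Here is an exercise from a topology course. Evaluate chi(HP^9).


HP^9 has one cell in each dimension 0, 4, ..., 4*9 (9+1 cells, all even-dim).
chi = 9 + 1 = 10

10


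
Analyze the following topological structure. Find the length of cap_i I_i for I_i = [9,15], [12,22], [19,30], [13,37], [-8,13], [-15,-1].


Intersection = [max(a_i), min(b_i)] = [19, -1].
Since 19 > -1, the intersection is empty.
Length = 0

0


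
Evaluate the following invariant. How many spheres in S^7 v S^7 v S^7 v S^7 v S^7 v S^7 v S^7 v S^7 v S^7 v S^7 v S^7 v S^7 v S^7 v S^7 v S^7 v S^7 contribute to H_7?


For a wedge of spheres, H_k (k>0) is free on one generator per sphere of dimension k.
Spheres of dimension 7: count = 16.
b_7 = 16

16


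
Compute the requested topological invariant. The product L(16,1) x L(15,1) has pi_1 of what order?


pi_1(X x Y) = pi_1(X) x pi_1(Y).
pi_1(L(16,1)) = Z/16, pi_1(L(15,1)) = Z/15.
|Z/16 x Z/15| = 16 * 15 = 240

240


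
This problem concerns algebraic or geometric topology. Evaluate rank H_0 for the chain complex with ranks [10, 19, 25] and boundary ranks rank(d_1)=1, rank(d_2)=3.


rank H_k = rank(ker d_k) - rank(im d_{k+1}).
rank(ker d_0) = rank(C_0) - rank(d_0) = 10 - 0 = 10.
rank(im d_{0+1}) = 1.
rank H_0 = 10 - 1 = 9

9


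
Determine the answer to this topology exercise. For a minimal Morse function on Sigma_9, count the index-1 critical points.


A perfect Morse function has m_k = b_k.
For Sigma_9: b_0=1, b_1=2g=18, b_2=1.
Saddles m_1 = 2g = 18

18


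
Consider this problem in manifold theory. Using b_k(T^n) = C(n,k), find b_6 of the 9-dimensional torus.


By the Kunneth formula, b_k(T^n) = C(n,k).
b_6(T^9) = C(9,6).
C(9,6) = 9!/(6!*3!) = 84

84


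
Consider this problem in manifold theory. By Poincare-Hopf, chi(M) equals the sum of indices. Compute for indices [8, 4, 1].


Poincare-Hopf: chi(M) = sum of indices of zeros.
chi = (8) + (4) + (1) = 13

13


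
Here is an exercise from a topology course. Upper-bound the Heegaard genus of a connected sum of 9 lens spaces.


Heegaard genus satisfies g(A#B) <= g(A) + g(B).
Each lens space has g = 1.
Upper bound: 9 * 1 = 9

9


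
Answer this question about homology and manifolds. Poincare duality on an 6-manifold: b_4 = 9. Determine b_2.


Poincare duality for closed orientable n-manifolds: b_k = b_{n-k}.
Here n = 6, so b_2 = b_4 = 9

9


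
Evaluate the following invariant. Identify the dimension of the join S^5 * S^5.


Join of spheres: S^m * S^n = S^{m+n+1}.
dim = 5 + 5 + 1 = 11

11


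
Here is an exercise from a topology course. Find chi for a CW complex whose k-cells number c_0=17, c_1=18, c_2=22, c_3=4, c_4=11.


chi = sum_k (-1)^k c_k.
= (-1)^0*17 + (-1)^1*18 + (-1)^2*22 + (-1)^3*4 + (-1)^4*11
= (17) + (-18) + (22) + (-4) + (11)
= 28

28


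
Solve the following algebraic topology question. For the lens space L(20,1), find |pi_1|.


pi_1(L(p,q)) = Z/pZ for any q coprime to p.
|pi_1(L(20,1))| = 20

20


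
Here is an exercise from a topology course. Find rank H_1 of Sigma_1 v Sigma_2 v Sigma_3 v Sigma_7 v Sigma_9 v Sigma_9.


For a wedge X v Y: reduced H_k(X v Y) = H_k(X) + H_k(Y).
Each Sigma_g contributes b_1 = 2g.
b_1 = 2 + 4 + 6 + 14 + 18 + 18 = 62

62


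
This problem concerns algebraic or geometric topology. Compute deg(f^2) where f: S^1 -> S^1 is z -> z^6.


deg(f) = 6. Degree is multiplicative: deg(f^2) = (deg f)^2.
deg(f^2) = (6)^2 = 36

36


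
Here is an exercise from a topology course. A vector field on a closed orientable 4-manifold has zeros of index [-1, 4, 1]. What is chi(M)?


Poincare-Hopf: chi(M) = sum of indices of zeros.
chi = (-1) + (4) + (1) = 4

4


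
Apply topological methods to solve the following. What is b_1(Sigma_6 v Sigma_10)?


For a wedge: H_1(A v B) = H_1(A) + H_1(B).
b_1(Sigma_6) = 12, b_1(Sigma_10) = 20.
b_1 = 12 + 20 = 32

32


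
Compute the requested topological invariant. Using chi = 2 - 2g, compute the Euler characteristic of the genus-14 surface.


For a closed orientable surface of genus g: chi = 2 - 2g.
Here g = 14.
chi = 2 - 2*14 = 2 - 28 = -26

-26


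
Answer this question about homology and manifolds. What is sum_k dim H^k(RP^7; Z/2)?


H^k(RP^7; Z/2) = Z/2 for each 0 <= k <= 7.
Total dimension = 7 + 1 = 8

8


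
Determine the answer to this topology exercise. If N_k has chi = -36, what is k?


chi = 2 - k for closed non-orientable surfaces with k crosscaps.
-36 = 2 - k
k = 2 - (-36) = 38

38


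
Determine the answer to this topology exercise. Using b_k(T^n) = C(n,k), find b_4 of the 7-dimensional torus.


By the Kunneth formula, b_k(T^n) = C(n,k).
b_4(T^7) = C(7,4).
C(7,4) = 7!/(4!*3!) = 35

35


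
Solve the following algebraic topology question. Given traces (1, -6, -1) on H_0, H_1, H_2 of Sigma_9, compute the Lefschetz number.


L(f) = tr(f_0*) - tr(f_1*) + tr(f_2*).
= 1 - (-6) + (-1)
= 6

6


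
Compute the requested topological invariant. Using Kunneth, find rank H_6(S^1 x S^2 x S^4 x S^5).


Each S^d has Poincare polynomial 1 + t^d.
The product S^1 x S^2 x S^4 x S^5 has Poincare polynomial prod(1+t^d_i).
Expanding: b_0=1, b_1=1, b_2=1, b_3=1, b_4=1, b_5=2, b_6=2, b_7=2, b_8=1, b_9=1, b_10=1, b_11=1, b_12=1.
b_6 = 2

2


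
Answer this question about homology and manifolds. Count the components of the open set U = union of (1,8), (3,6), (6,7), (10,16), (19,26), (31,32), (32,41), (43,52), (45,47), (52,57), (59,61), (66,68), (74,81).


Sort and merge overlapping open intervals.
Merged: (1,8), (10,16), (19,26), (31,32), (32,41), (43,52), (52,57), (59,61), (66,68), (74,81).
Number of components = 10

10


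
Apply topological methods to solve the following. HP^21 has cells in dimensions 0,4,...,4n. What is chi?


HP^21 has one cell in each dimension 0, 4, ..., 4*21 (21+1 cells, all even-dim).
chi = 21 + 1 = 22

22


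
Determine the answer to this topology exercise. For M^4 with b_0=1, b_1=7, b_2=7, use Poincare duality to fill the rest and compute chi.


By Poincare duality b_k = b_{4-k}, so full Betti numbers: b_0=1, b_1=7, b_2=7, b_3=7, b_4=1.
chi = sum (-1)^k b_k = -5

-5


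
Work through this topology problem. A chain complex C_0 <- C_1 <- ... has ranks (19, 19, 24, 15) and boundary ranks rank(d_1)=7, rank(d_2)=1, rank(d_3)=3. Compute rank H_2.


rank H_k = rank(ker d_k) - rank(im d_{k+1}).
rank(ker d_2) = rank(C_2) - rank(d_2) = 24 - 1 = 23.
rank(im d_{2+1}) = 3.
rank H_2 = 23 - 3 = 20

20


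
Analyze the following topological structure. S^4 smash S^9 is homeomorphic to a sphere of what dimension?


S^m ^ S^n = S^{m+n}.
k = 4 + 9 = 13

13


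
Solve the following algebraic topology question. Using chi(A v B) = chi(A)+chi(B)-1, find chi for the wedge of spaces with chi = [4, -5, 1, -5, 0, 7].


chi(A v B) = chi(A) + chi(B) - 1 (one point identified).
For 6 spaces: chi = (sum chi_i) - (6 - 1).
sum = 2; chi = 2 - 5 = -3

-3


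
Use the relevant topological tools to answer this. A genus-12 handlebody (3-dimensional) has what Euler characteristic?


A genus-g handlebody deformation retracts to a wedge of g circles.
chi(vee_g S^1) = 1 - g.
chi(H_12) = 1 - 12 = -11

-11


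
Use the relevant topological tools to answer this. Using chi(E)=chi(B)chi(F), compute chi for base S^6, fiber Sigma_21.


chi(S^6) = 2 (n even), chi(Sigma_21) = 2 - 2*21 = -40.
chi(E) = 2 * (-40) = -80

-80


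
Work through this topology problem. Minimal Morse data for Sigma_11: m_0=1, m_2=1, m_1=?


A perfect Morse function has m_k = b_k.
For Sigma_11: b_0=1, b_1=2g=22, b_2=1.
Saddles m_1 = 2g = 22

22


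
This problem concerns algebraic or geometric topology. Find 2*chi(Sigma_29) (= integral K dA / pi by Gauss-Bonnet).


Gauss-Bonnet: integral K dA = 2*pi*chi(M).
chi(Sigma_29) = 2 - 2*29 = -56.
(integral K dA)/pi = 2*chi = 2*(-56) = -112

-112
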